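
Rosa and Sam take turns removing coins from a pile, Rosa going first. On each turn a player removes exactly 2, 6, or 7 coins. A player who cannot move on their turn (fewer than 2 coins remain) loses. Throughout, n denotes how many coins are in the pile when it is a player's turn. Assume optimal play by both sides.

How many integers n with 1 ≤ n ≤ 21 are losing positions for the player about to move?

8

Label each position W (a win for the player to move) or L (a loss). A position with no legal move is L; any other position is W exactly when some move reaches an L, and L when every move reaches a W.
n=0: no move → L
n=1: no move → L
n=2: →0(L), so W
n=3: →1(L), so W
n=4: →2(W) only, which is W, so L
n=5: →3(W) only, which is W, so L
n=6: →4(L), so W
n=7: →5(L), so W
n=8: →1(L), so W
n=9: →7(W), 3(W), 2(W) — all W, so L
n=10: →4(L), so W
n=11: →9(L), so W
n=12: →5(L), so W
n=13: →11(W), 7(W), 6(W) — all W, so L
n=14: →12(W), 8(W), 7(W) — all W, so L
n=15: →13(L), so W
n=16: →14(L), so W
n=17: →15(W), 11(W), 10(W) — all W, so L
n=18: →16(W), 12(W), 11(W) — all W, so L
n=19: →17(L), so W
n=20: →18(L), so W
n=21: →14(L), so W
L entries with 1 ≤ n ≤ 21 (n=0 is outside the asked range and is not counted): n = 1, 4, 5, 9, 13, 14, 17, 18; that makes 8.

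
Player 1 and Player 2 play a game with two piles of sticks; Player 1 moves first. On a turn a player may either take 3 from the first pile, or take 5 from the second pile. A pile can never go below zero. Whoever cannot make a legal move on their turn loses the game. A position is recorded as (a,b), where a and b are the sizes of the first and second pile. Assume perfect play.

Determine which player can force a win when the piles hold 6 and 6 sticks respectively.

Player 1 wins.

Build the W/L table. Terminal = L. A non-terminal position is W if it has a move to some L; otherwise it is L.
No move ever increases a pile, so every position that can arise here has a ≤ 6 and b ≤ 6; it is enough to label the cells with 0 ≤ a ≤ 6 and 0 ≤ b ≤ 6.
Every move lowers a or b (never raises either), so fill the grid row by row in increasing a, and left to right within a row: each cell's successors are then already labelled.
      b=0  b=1  b=2  b=3  b=4  b=5  b=6
a=0:    L    L    L    L    L    W    W
a=1:    L    L    L    L    L    W    W
a=2:    L    L    L    L    L    W    W
a=3:    W    W    W    W    W    L    L
a=4:    W    W    W    W    W    L    L
a=5:    W    W    W    W    W    L    L
a=6:    L    L    L    L    L    W    W
Cells with no legal move (terminal, hence L): (0,0), (0,1), (0,2), (0,3), (0,4), (1,0), (1,1), (1,2), (1,3), (1,4), (2,0), (2,1), (2,2), (2,3), (2,4).
The remaining L cells, each justified by listing all of its moves:
(3,5): →(0,5)(W), (3,0)(W) — all W, so L
(3,6): →(0,6)(W), (3,1)(W) — all W, so L
(4,5): →(1,5)(W), (4,0)(W) — all W, so L
(4,6): →(1,6)(W), (4,1)(W) — all W, so L
(5,5): →(2,5)(W), (5,0)(W) — all W, so L
(5,6): →(2,6)(W), (5,1)(W) — all W, so L
(6,0): →(3,0)(W) only, which is W, so L
(6,1): →(3,1)(W) only, which is W, so L
(6,2): →(3,2)(W) only, which is W, so L
(6,3): →(3,3)(W) only, which is W, so L
(6,4): →(3,4)(W) only, which is W, so L
Every other cell has at least one move into one of the L cells above, so it is W.
From (6,6) Player 1 can move to (3,6), reaching an L position.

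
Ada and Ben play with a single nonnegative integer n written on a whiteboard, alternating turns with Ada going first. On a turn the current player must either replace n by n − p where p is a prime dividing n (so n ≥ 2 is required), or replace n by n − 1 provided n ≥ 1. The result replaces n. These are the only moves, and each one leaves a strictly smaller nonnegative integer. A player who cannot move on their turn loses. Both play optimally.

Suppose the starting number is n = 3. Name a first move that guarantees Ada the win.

Work bottom-up. With no move the player to move loses. Otherwise the position is W if at least one move leads to an L position for the opponent, and L if every move leads to a W.
n=0: no move → L
n=1: reaches L-position 0 → W
n=2: reaches L-position 0 → W
n=3: reaches L-position 0 → W
From 3, the L positions reachable in one move are: 0.

Move to 0.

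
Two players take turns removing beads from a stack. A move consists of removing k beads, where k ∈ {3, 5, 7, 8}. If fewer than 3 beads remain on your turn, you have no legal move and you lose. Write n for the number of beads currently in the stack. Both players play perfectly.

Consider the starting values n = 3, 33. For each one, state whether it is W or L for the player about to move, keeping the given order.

3: W, 33: L

Use the standard recursion: the mover loses at a terminal position; elsewhere, the mover wins exactly when some move hands the opponent an L position.
n=0: no move → L
n=1: no move → L
n=2: no move → L
n=3: can move to 0, which is L ⇒ W
n=4: can move to 1, which is L ⇒ W
n=5: can move to 2, which is L ⇒ W
n=6: can move to 1, which is L ⇒ W
n=7: can move to 2, which is L ⇒ W
n=8: can move to 1, which is L ⇒ W
n=9: can move to 2, which is L ⇒ W
n=10: can move to 2, which is L ⇒ W
n=11: moves to 8(W), 6(W), 4(W), 3(W); every one is W ⇒ L
n=12: moves to 9(W), 7(W), 5(W), 4(W); every one is W ⇒ L
n=13: moves to 10(W), 8(W), 6(W), 5(W); every one is W ⇒ L
n=14: can move to 11, which is L ⇒ W
n=15: can move to 12, which is L ⇒ W
n=16: can move to 13, which is L ⇒ W
n=17: can move to 12, which is L ⇒ W
n=18: can move to 13, which is L ⇒ W
n=19: can move to 12, which is L ⇒ W
n=20: can move to 13, which is L ⇒ W
n=21: can move to 13, which is L ⇒ W
n=22: moves to 19(W), 17(W), 15(W), 14(W); every one is W ⇒ L
n=23: moves to 20(W), 18(W), 16(W), 15(W); every one is W ⇒ L
n=24: moves to 21(W), 19(W), 17(W), 16(W); every one is W ⇒ L
n=25: can move to 22, which is L ⇒ W
n=26: can move to 23, which is L ⇒ W
n=27: can move to 24, which is L ⇒ W
n=28: can move to 23, which is L ⇒ W
n=29: can move to 24, which is L ⇒ W
n=30: can move to 23, which is L ⇒ W
n=31: can move to 24, which is L ⇒ W
n=32: can move to 24, which is L ⇒ W
n=33: moves to 30(W), 28(W), 26(W), 25(W); every one is W ⇒ L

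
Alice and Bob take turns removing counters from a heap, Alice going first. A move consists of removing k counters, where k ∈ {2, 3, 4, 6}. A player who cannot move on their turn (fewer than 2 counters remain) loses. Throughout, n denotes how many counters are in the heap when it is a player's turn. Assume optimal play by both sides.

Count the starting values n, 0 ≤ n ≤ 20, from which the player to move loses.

Classify positions by backward induction: terminal positions (no move available) are L. From any other position, the mover wins iff some move reaches an L.
n=0: no move → L
n=1: no move → L
n=2: reaches L-position 0 → W
n=3: reaches L-position 1 → W
n=4: reaches L-position 1 → W
n=5: reaches L-position 1 → W
n=6: reaches L-position 0 → W
n=7: reaches L-position 1 → W
n=8: only reaches 6(W), 5(W), 4(W), 2(W), all W → L
n=9: only reaches 7(W), 6(W), 5(W), 3(W), all W → L
n=10: reaches L-position 8 → W
n=11: reaches L-position 9 → W
n=12: reaches L-position 9 → W
n=13: reaches L-position 9 → W
n=14: reaches L-position 8 → W
n=15: reaches L-position 9 → W
n=16: only reaches 14(W), 13(W), 12(W), 10(W), all W → L
n=17: only reaches 15(W), 14(W), 13(W), 11(W), all W → L
n=18: reaches L-position 16 → W
n=19: reaches L-position 17 → W
n=20: reaches L-position 17 → W
L entries with 0 ≤ n ≤ 20: n = 0, 1, 8, 9, 16, 17; that makes 6.

6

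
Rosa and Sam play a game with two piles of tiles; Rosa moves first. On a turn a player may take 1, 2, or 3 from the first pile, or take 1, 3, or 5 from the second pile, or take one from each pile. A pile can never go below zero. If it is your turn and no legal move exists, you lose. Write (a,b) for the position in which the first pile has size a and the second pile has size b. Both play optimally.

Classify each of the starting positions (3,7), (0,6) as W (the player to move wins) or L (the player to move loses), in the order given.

(3,7): W, (0,6): L

Build the W/L table. Terminal = L. A non-terminal position is W if it has a move to some L; otherwise it is L.
No move ever increases a pile, so every position that can arise here has a ≤ 3 and b ≤ 7; it is enough to label the cells with 0 ≤ a ≤ 3 and 0 ≤ b ≤ 7.
Every move lowers a or b (never raises either), so fill the grid row by row in increasing a, and left to right within a row: each cell's successors are then already labelled.
      b=0  b=1  b=2  b=3  b=4  b=5  b=6  b=7
a=0:    L    W    L    W    L    W    L    W
a=1:    W    W    W    W    W    W    W    W
a=2:    W    L    W    L    W    L    W    L
a=3:    W    W    W    W    W    W    W    W
Cells with no legal move (terminal, hence L): (0,0).
The remaining L cells, each justified by listing all of its moves:
(0,2): only reaches (0,1)(W), which is W → L
(0,4): only reaches (0,3)(W), (0,1)(W), all W → L
(0,6): only reaches (0,5)(W), (0,3)(W), (0,1)(W), all W → L
(2,1): only reaches (1,1)(W), (0,1)(W), (2,0)(W), (1,0)(W), all W → L
(2,3): only reaches (1,3)(W), (0,3)(W), (2,2)(W), (2,0)(W), (1,2)(W), all W → L
(2,5): only reaches (1,5)(W), (0,5)(W), (2,4)(W), (2,2)(W), (2,0)(W), (1,4)(W), all W → L
(2,7): only reaches (1,7)(W), (0,7)(W), (2,6)(W), (2,4)(W), (2,2)(W), (1,6)(W), all W → L
Every other cell has at least one move into one of the L cells above, so it is W.
(3,7): the move to (2,7) reaches an L cell, so W
(0,6): one of the L cells justified above, so L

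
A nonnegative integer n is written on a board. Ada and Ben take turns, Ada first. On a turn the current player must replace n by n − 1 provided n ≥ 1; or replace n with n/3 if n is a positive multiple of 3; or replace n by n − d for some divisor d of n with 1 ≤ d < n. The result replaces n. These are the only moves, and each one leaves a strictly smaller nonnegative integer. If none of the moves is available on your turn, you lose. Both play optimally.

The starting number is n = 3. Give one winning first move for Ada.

Move to 2.

Build the W/L table. Terminal = L. A non-terminal position is W if it has a move to some L; otherwise it is L.
n=0: no move → L
n=1: W (go to 0, an L position)
n=2: L (sole option 1(W) is W)
n=3: W (go to 2, an L position)
From 3, the L positions reachable in one move are: 2.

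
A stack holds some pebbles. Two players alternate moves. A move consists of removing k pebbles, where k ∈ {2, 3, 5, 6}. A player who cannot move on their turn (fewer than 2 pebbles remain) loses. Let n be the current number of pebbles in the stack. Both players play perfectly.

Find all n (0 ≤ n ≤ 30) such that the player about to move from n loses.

0, 1, 8, 9, 16, 17, 24, 25

Compute win/loss labels from the base case upward. A position with no move is L. Any other position is W if it can reach an L in one move, else L.
n=0: no move → L
n=1: no move → L
n=2: can move to 0, which is L ⇒ W
n=3: can move to 1, which is L ⇒ W
n=4: can move to 1, which is L ⇒ W
n=5: can move to 0, which is L ⇒ W
n=6: can move to 1, which is L ⇒ W
n=7: can move to 1, which is L ⇒ W
n=8: moves to 6(W), 5(W), 3(W), 2(W); every one is W ⇒ L
n=9: moves to 7(W), 6(W), 4(W), 3(W); every one is W ⇒ L
n=10: can move to 8, which is L ⇒ W
n=11: can move to 9, which is L ⇒ W
n=12: can move to 9, which is L ⇒ W
n=13: can move to 8, which is L ⇒ W
n=14: can move to 9, which is L ⇒ W
n=15: can move to 9, which is L ⇒ W
n=16: moves to 14(W), 13(W), 11(W), 10(W); every one is W ⇒ L
n=17: moves to 15(W), 14(W), 12(W), 11(W); every one is W ⇒ L
n=18: can move to 16, which is L ⇒ W
n=19: can move to 17, which is L ⇒ W
n=20: can move to 17, which is L ⇒ W
n=21: can move to 16, which is L ⇒ W
n=22: can move to 17, which is L ⇒ W
n=23: can move to 17, which is L ⇒ W
n=24: moves to 22(W), 21(W), 19(W), 18(W); every one is W ⇒ L
n=25: moves to 23(W), 22(W), 20(W), 19(W); every one is W ⇒ L
n=26: can move to 24, which is L ⇒ W
n=27: can move to 25, which is L ⇒ W
n=28: can move to 25, which is L ⇒ W
n=29: can move to 24, which is L ⇒ W
n=30: can move to 25, which is L ⇒ W
Reading off the rows marked L gives the requested list; there are 8 such values of n.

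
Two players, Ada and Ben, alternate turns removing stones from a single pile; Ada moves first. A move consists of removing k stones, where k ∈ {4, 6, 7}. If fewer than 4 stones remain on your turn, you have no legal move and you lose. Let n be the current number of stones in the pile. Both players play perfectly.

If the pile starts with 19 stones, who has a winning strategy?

Classify positions by backward induction: terminal positions (no move available) are L. From any other position, the mover wins iff some move reaches an L.
n=0: no move → L
n=1: no move → L
n=2: no move → L
n=3: no move → L
n=4: →0(L), so W
n=5: →1(L), so W
n=6: →2(L), so W
n=7: →3(L), so W
n=8: →2(L), so W
n=9: →3(L), so W
n=10: →3(L), so W
n=11: →7(W), 5(W), 4(W) — all W, so L
n=12: →8(W), 6(W), 5(W) — all W, so L
n=13: →9(W), 7(W), 6(W) — all W, so L
n=14: →10(W), 8(W), 7(W) — all W, so L
n=15: →11(L), so W
n=16: →12(L), so W
n=17: →13(L), so W
n=18: →14(L), so W
n=19: →13(L), so W
The starting position 19 is W: Ada should remove 6, leaving 13, handing over an L position.

Ada wins.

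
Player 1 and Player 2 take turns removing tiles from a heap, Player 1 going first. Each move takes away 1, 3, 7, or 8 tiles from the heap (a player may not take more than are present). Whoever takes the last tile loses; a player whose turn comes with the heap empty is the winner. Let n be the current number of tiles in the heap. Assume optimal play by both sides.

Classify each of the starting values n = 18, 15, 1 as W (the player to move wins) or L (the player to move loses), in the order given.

18: L, 15: W, 1: L

Build the W/L table. Terminal = W. A non-terminal position is W if it has a move to some L; otherwise it is L.
n=0: no move; the opponent has just taken the last tile and therefore loses → W
n=1: L (sole option 0(W) is W)
n=2: W (go to 1, an L position)
n=3: L (options 2(W), 0(W) are all W)
n=4: W (go to 3, an L position)
n=5: L (options 4(W), 2(W) are all W)
n=6: W (go to 5, an L position)
n=7: L (options 6(W), 4(W), 0(W) are all W)
n=8: W (go to 7, an L position)
n=9: W (go to 1, an L position)
n=10: W (go to 7, an L position)
n=11: W (go to 3, an L position)
n=12: W (go to 5, an L position)
n=13: W (go to 5, an L position)
n=14: W (go to 7, an L position)
n=15: W (go to 7, an L position)
n=16: L (options 15(W), 13(W), 9(W), 8(W) are all W)
n=17: W (go to 16, an L position)
n=18: L (options 17(W), 15(W), 11(W), 10(W) are all W)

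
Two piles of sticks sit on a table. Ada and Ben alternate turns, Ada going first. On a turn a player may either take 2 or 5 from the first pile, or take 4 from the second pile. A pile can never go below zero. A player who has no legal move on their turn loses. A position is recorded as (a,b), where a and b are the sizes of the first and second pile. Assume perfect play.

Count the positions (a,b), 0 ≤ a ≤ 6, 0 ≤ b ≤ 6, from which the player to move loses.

21

Compute win/loss labels from the base case upward. A position with no move is L. Any other position is W if it can reach an L in one move, else L.
Every move lowers a or b (never raises either), so fill the grid row by row in increasing a, and left to right within a row: each cell's successors are then already labelled.
      b=0  b=1  b=2  b=3  b=4  b=5  b=6
a=0:    L    L    L    L    W    W    W
a=1:    L    L    L    L    W    W    W
a=2:    W    W    W    W    L    L    L
a=3:    W    W    W    W    L    L    L
a=4:    L    L    L    L    W    W    W
a=5:    W    W    W    W    W    W    W
a=6:    W    W    W    W    L    L    L
Cells with no legal move (terminal, hence L): (0,0), (0,1), (0,2), (0,3), (1,0), (1,1), (1,2), (1,3).
The remaining L cells, each justified by listing all of its moves:
(2,4): L (options (0,4)(W), (2,0)(W) are all W)
(2,5): L (options (0,5)(W), (2,1)(W) are all W)
(2,6): L (options (0,6)(W), (2,2)(W) are all W)
(3,4): L (options (1,4)(W), (3,0)(W) are all W)
(3,5): L (options (1,5)(W), (3,1)(W) are all W)
(3,6): L (options (1,6)(W), (3,2)(W) are all W)
(4,0): L (sole option (2,0)(W) is W)
(4,1): L (sole option (2,1)(W) is W)
(4,2): L (sole option (2,2)(W) is W)
(4,3): L (sole option (2,3)(W) is W)
(6,4): L (options (4,4)(W), (1,4)(W), (6,0)(W) are all W)
(6,5): L (options (4,5)(W), (1,5)(W), (6,1)(W) are all W)
(6,6): L (options (4,6)(W), (1,6)(W), (6,2)(W) are all W)
Every other cell has at least one move into one of the L cells above, so it is W.
L cells per row: a=0: 4, a=1: 4, a=2: 3, a=3: 3, a=4: 4, a=5: 0, a=6: 3; total 21.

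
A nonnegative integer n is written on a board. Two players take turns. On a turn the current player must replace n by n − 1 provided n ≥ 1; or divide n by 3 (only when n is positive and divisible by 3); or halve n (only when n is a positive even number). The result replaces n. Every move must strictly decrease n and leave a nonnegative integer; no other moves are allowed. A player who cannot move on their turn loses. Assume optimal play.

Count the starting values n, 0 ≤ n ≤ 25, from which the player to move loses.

Work bottom-up. With no move the player to move loses. Otherwise the position is W if at least one move leads to an L position for the opponent, and L if every move leads to a W.
n=0: no move → L
n=1: W (go to 0, an L position)
n=2: L (sole option 1(W) is W)
n=3: W (go to 2, an L position)
n=4: W (go to 2, an L position)
n=5: L (sole option 4(W) is W)
n=6: W (go to 2, an L position)
n=7: L (sole option 6(W) is W)
n=8: W (go to 7, an L position)
n=9: L (options 3(W), 8(W) are all W)
n=10: W (go to 5, an L position)
n=11: L (sole option 10(W) is W)
n=12: W (go to 11, an L position)
n=13: L (sole option 12(W) is W)
n=14: W (go to 7, an L position)
n=15: W (go to 5, an L position)
n=16: L (options 8(W), 15(W) are all W)
n=17: W (go to 16, an L position)
n=18: W (go to 9, an L position)
n=19: L (sole option 18(W) is W)
n=20: W (go to 19, an L position)
n=21: W (go to 7, an L position)
n=22: W (go to 11, an L position)
n=23: L (sole option 22(W) is W)
n=24: W (go to 23, an L position)
n=25: L (sole option 24(W) is W)
L entries with 0 ≤ n ≤ 25: n = 0, 2, 5, 7, 9, 11, 13, 16, 19, 23, 25; that makes 11.

11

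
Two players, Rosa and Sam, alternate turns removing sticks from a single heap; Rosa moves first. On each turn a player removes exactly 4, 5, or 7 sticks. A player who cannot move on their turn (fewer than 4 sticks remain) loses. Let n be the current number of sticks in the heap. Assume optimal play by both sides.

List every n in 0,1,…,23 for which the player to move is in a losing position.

Work bottom-up. With no move the player to move loses. Otherwise the position is W if at least one move leads to an L position for the opponent, and L if every move leads to a W.
n=0: no move → L
n=1: no move → L
n=2: no move → L
n=3: no move → L
n=4: can move to 0, which is L ⇒ W
n=5: can move to 1, which is L ⇒ W
n=6: can move to 2, which is L ⇒ W
n=7: can move to 3, which is L ⇒ W
n=8: can move to 3, which is L ⇒ W
n=9: can move to 2, which is L ⇒ W
n=10: can move to 3, which is L ⇒ W
n=11: moves to 7(W), 6(W), 4(W); every one is W ⇒ L
n=12: moves to 8(W), 7(W), 5(W); every one is W ⇒ L
n=13: moves to 9(W), 8(W), 6(W); every one is W ⇒ L
n=14: moves to 10(W), 9(W), 7(W); every one is W ⇒ L
n=15: can move to 11, which is L ⇒ W
n=16: can move to 12, which is L ⇒ W
n=17: can move to 13, which is L ⇒ W
n=18: can move to 14, which is L ⇒ W
n=19: can move to 14, which is L ⇒ W
n=20: can move to 13, which is L ⇒ W
n=21: can move to 14, which is L ⇒ W
n=22: moves to 18(W), 17(W), 15(W); every one is W ⇒ L
n=23: moves to 19(W), 18(W), 16(W); every one is W ⇒ L
The losing starting values of n are exactly the entries labelled L in this table (10 of them).

0, 1, 2, 3, 11, 12, 13, 14, 22, 23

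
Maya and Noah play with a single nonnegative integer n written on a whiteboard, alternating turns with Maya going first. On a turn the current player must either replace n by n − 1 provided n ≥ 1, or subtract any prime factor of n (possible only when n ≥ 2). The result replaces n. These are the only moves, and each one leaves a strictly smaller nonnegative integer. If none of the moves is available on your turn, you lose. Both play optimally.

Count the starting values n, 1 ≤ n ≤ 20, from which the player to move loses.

Use the standard recursion: the mover loses at a terminal position; elsewhere, the mover wins exactly when some move hands the opponent an L position.
n=0: no move → L
n=1: W (go to 0, an L position)
n=2: W (go to 0, an L position)
n=3: W (go to 0, an L position)
n=4: L (options 2(W), 3(W) are all W)
n=5: W (go to 0, an L position)
n=6: W (go to 4, an L position)
n=7: W (go to 0, an L position)
n=8: L (options 6(W), 7(W) are all W)
n=9: W (go to 8, an L position)
n=10: W (go to 8, an L position)
n=11: W (go to 0, an L position)
n=12: L (options 9(W), 10(W), 11(W) are all W)
n=13: W (go to 0, an L position)
n=14: W (go to 12, an L position)
n=15: W (go to 12, an L position)
n=16: L (options 14(W), 15(W) are all W)
n=17: W (go to 0, an L position)
n=18: W (go to 16, an L position)
n=19: W (go to 0, an L position)
n=20: L (options 15(W), 18(W), 19(W) are all W)
L entries with 1 ≤ n ≤ 20 (n=0 is outside the asked range and is not counted): n = 4, 8, 12, 16, 20; that makes 5.

5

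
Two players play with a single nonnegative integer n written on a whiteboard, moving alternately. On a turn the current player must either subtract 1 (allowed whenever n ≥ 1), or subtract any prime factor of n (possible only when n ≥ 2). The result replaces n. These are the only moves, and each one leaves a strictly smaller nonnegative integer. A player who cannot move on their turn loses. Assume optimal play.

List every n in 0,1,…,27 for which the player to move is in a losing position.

Positions with no move are L. A position that does have a move is losing for the player to move precisely when every available move leads to a winning position for the opponent. Fill in the labels:
n=0: no move → L
n=1: can move to 0, which is L ⇒ W
n=2: can move to 0, which is L ⇒ W
n=3: can move to 0, which is L ⇒ W
n=4: moves to 2(W), 3(W); every one is W ⇒ L
n=5: can move to 0, which is L ⇒ W
n=6: can move to 4, which is L ⇒ W
n=7: can move to 0, which is L ⇒ W
n=8: moves to 6(W), 7(W); every one is W ⇒ L
n=9: can move to 8, which is L ⇒ W
n=10: can move to 8, which is L ⇒ W
n=11: can move to 0, which is L ⇒ W
n=12: moves to 9(W), 10(W), 11(W); every one is W ⇒ L
n=13: can move to 0, which is L ⇒ W
n=14: can move to 12, which is L ⇒ W
n=15: can move to 12, which is L ⇒ W
n=16: moves to 14(W), 15(W); every one is W ⇒ L
n=17: can move to 0, which is L ⇒ W
n=18: can move to 16, which is L ⇒ W
n=19: can move to 0, which is L ⇒ W
n=20: moves to 15(W), 18(W), 19(W); every one is W ⇒ L
n=21: can move to 20, which is L ⇒ W
n=22: can move to 20, which is L ⇒ W
n=23: can move to 0, which is L ⇒ W
n=24: moves to 21(W), 22(W), 23(W); every one is W ⇒ L
n=25: can move to 20, which is L ⇒ W
n=26: can move to 24, which is L ⇒ W
n=27: can move to 24, which is L ⇒ W
The losing starting values of n are exactly the entries labelled L in this table (7 of them).

0, 4, 8, 12, 16, 20, 24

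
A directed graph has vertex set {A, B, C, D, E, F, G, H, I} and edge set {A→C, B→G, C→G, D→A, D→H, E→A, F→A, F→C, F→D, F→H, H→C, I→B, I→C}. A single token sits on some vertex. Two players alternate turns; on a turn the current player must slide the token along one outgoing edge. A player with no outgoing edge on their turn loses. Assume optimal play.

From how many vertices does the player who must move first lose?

4

Use the standard recursion: the mover loses at a terminal position; elsewhere, the mover wins exactly when some move hands the opponent an L position.
Every edge goes from a vertex to one that appears earlier in the order G, C, H, A, D, F, B, I, E, so processing vertices in that order labels each vertex after all of its successors.
G: no outgoing edge → L
C: can move to G, which is L ⇒ W
H: the only move is to C(W), a W ⇒ L
A: the only move is to C(W), a W ⇒ L
D: can move to A, which is L ⇒ W
F: can move to A, which is L ⇒ W
B: can move to G, which is L ⇒ W
I: moves to B(W), C(W); every one is W ⇒ L
E: can move to A, which is L ⇒ W
The L vertices are A, G, H, I; that is 4 in all.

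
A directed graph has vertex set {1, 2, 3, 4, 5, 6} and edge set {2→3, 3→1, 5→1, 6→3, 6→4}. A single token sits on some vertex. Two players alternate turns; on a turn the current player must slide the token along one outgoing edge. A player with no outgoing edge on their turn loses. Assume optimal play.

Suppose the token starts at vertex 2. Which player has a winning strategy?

Use the standard recursion: the mover loses at a terminal position; elsewhere, the mover wins exactly when some move hands the opponent an L position.
Every edge goes from a vertex to one that appears earlier in the order 1, 4, 3, 2, 5, 6, so processing vertices in that order labels each vertex after all of its successors.
1: no outgoing edge → L
4: no outgoing edge → L
3: →1(L), so W
2: →3(W) only, which is W, so L
5: →1(L), so W
6: →4(L), so W
The starting position 2 is L: whatever the player to move does, the opponent receives a W position.

The second player wins.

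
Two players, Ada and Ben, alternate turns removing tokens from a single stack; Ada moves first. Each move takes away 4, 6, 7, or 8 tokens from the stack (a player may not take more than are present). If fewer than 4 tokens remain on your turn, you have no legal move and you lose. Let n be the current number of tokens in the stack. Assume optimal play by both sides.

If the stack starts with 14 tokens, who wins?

Ben wins.

Label each position W (a win for the player to move) or L (a loss). A position with no legal move is L; any other position is W exactly when some move reaches an L, and L when every move reaches a W.
n=0: no move → L
n=1: no move → L
n=2: no move → L
n=3: no move → L
n=4: reaches L-position 0 → W
n=5: reaches L-position 1 → W
n=6: reaches L-position 2 → W
n=7: reaches L-position 3 → W
n=8: reaches L-position 2 → W
n=9: reaches L-position 3 → W
n=10: reaches L-position 3 → W
n=11: reaches L-position 3 → W
n=12: only reaches 8(W), 6(W), 5(W), 4(W), all W → L
n=13: only reaches 9(W), 7(W), 6(W), 5(W), all W → L
n=14: only reaches 10(W), 8(W), 7(W), 6(W), all W → L
Every move from 14 reaches a W position, so the mover loses.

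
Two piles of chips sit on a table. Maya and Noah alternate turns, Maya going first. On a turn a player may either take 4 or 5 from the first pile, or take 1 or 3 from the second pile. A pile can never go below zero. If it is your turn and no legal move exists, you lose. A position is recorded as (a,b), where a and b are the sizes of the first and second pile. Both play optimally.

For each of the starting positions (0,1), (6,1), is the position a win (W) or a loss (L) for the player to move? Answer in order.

(0,1): W, (6,1): L

Work bottom-up. With no move the player to move loses. Otherwise the position is W if at least one move leads to an L position for the opponent, and L if every move leads to a W.
No move ever increases a pile, so every position that can arise here has a ≤ 6 and b ≤ 1; it is enough to label the cells with 0 ≤ a ≤ 6 and 0 ≤ b ≤ 1.
Every move lowers a or b (never raises either), so fill the grid row by row in increasing a, and left to right within a row: each cell's successors are then already labelled.
      b=0  b=1
a=0:    L    W
a=1:    L    W
a=2:    L    W
a=3:    L    W
a=4:    W    L
a=5:    W    L
a=6:    W    L
Cells with no legal move (terminal, hence L): (0,0), (1,0), (2,0), (3,0).
The remaining L cells, each justified by listing all of its moves:
(4,1): →(0,1)(W), (4,0)(W) — all W, so L
(5,1): →(1,1)(W), (0,1)(W), (5,0)(W) — all W, so L
(6,1): →(2,1)(W), (1,1)(W), (6,0)(W) — all W, so L
Every other cell has at least one move into one of the L cells above, so it is W.
(0,1): the move to (0,0) reaches an L cell, so W
(6,1): one of the L cells justified above, so L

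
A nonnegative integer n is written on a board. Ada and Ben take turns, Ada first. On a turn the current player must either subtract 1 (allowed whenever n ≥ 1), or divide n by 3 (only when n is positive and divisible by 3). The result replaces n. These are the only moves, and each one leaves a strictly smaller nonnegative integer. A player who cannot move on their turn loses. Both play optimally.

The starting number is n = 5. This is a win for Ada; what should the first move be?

Positions with no move are L. A position that does have a move is losing for the player to move precisely when every available move leads to a winning position for the opponent. Fill in the labels:
n=0: no move → L
n=1: can move to 0, which is L ⇒ W
n=2: the only move is to 1(W), a W ⇒ L
n=3: can move to 2, which is L ⇒ W
n=4: the only move is to 3(W), a W ⇒ L
n=5: can move to 4, which is L ⇒ W
From 5, the L positions reachable in one move are: 4.

Move to 4.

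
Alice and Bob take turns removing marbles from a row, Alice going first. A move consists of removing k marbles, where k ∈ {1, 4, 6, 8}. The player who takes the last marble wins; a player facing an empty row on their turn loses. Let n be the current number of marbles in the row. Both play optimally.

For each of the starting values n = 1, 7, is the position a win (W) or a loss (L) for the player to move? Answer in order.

1: W, 7: L

Classify positions by backward induction: terminal positions (no move available) are L. From any other position, the mover wins iff some move reaches an L.
n=0: no move → L
n=1: reaches L-position 0 → W
n=2: only reaches 1(W), which is W → L
n=3: reaches L-position 2 → W
n=4: reaches L-position 0 → W
n=5: only reaches 4(W), 1(W), all W → L
n=6: reaches L-position 5 → W
n=7: only reaches 6(W), 3(W), 1(W), all W → L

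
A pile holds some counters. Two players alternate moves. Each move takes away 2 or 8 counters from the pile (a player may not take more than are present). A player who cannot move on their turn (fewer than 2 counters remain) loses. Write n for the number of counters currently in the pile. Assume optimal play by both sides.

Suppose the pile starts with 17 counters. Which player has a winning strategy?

The first player wins.

Work bottom-up. With no move the player to move loses. Otherwise the position is W if at least one move leads to an L position for the opponent, and L if every move leads to a W.
n=0: no move → L
n=1: no move → L
n=2: reaches L-position 0 → W
n=3: reaches L-position 1 → W
n=4: only reaches 2(W), which is W → L
n=5: only reaches 3(W), which is W → L
n=6: reaches L-position 4 → W
n=7: reaches L-position 5 → W
n=8: reaches L-position 0 → W
n=9: reaches L-position 1 → W
n=10: only reaches 8(W), 2(W), all W → L
n=11: only reaches 9(W), 3(W), all W → L
n=12: reaches L-position 10 → W
n=13: reaches L-position 11 → W
n=14: only reaches 12(W), 6(W), all W → L
n=15: only reaches 13(W), 7(W), all W → L
n=16: reaches L-position 14 → W
n=17: reaches L-position 15 → W
From 17 the player to move can remove 2, leaving 15, reaching an L position.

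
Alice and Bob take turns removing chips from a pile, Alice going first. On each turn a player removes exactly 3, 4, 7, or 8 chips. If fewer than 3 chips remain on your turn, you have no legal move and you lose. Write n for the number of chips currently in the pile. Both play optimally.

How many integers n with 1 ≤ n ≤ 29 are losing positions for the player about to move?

Classify positions by backward induction: terminal positions (no move available) are L. From any other position, the mover wins iff some move reaches an L.
n=0: no move → L
n=1: no move → L
n=2: no move → L
n=3: can move to 0, which is L ⇒ W
n=4: can move to 1, which is L ⇒ W
n=5: can move to 2, which is L ⇒ W
n=6: can move to 2, which is L ⇒ W
n=7: can move to 0, which is L ⇒ W
n=8: can move to 1, which is L ⇒ W
n=9: can move to 2, which is L ⇒ W
n=10: can move to 2, which is L ⇒ W
n=11: moves to 8(W), 7(W), 4(W), 3(W); every one is W ⇒ L
n=12: moves to 9(W), 8(W), 5(W), 4(W); every one is W ⇒ L
n=13: moves to 10(W), 9(W), 6(W), 5(W); every one is W ⇒ L
n=14: can move to 11, which is L ⇒ W
n=15: can move to 12, which is L ⇒ W
n=16: can move to 13, which is L ⇒ W
n=17: can move to 13, which is L ⇒ W
n=18: can move to 11, which is L ⇒ W
n=19: can move to 12, which is L ⇒ W
n=20: can move to 13, which is L ⇒ W
n=21: can move to 13, which is L ⇒ W
n=22: moves to 19(W), 18(W), 15(W), 14(W); every one is W ⇒ L
n=23: moves to 20(W), 19(W), 16(W), 15(W); every one is W ⇒ L
n=24: moves to 21(W), 20(W), 17(W), 16(W); every one is W ⇒ L
n=25: can move to 22, which is L ⇒ W
n=26: can move to 23, which is L ⇒ W
n=27: can move to 24, which is L ⇒ W
n=28: can move to 24, which is L ⇒ W
n=29: can move to 22, which is L ⇒ W
L entries with 1 ≤ n ≤ 29 (n=0 is outside the asked range and is not counted): n = 1, 2, 11, 12, 13, 22, 23, 24; that makes 8.

8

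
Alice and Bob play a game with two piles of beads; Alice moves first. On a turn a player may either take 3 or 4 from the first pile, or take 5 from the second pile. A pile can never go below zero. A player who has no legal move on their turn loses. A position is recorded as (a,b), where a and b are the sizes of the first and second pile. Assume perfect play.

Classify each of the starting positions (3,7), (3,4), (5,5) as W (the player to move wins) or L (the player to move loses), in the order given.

(3,7): L, (3,4): W, (5,5): L

Label each position W (a win for the player to move) or L (a loss). A position with no legal move is L; any other position is W exactly when some move reaches an L, and L when every move reaches a W.
No move ever increases a pile, so every position that can arise here has a ≤ 5 and b ≤ 7; it is enough to label the cells with 0 ≤ a ≤ 5 and 0 ≤ b ≤ 7.
Every move lowers a or b (never raises either), so fill the grid row by row in increasing a, and left to right within a row: each cell's successors are then already labelled.
      b=0  b=1  b=2  b=3  b=4  b=5  b=6  b=7
a=0:    L    L    L    L    L    W    W    W
a=1:    L    L    L    L    L    W    W    W
a=2:    L    L    L    L    L    W    W    W
a=3:    W    W    W    W    W    L    L    L
a=4:    W    W    W    W    W    L    L    L
a=5:    W    W    W    W    W    L    L    L
Cells with no legal move (terminal, hence L): (0,0), (0,1), (0,2), (0,3), (0,4), (1,0), (1,1), (1,2), (1,3), (1,4), (2,0), (2,1), (2,2), (2,3), (2,4).
The remaining L cells, each justified by listing all of its moves:
(3,5): →(0,5)(W), (3,0)(W) — all W, so L
(3,6): →(0,6)(W), (3,1)(W) — all W, so L
(3,7): →(0,7)(W), (3,2)(W) — all W, so L
(4,5): →(1,5)(W), (0,5)(W), (4,0)(W) — all W, so L
(4,6): →(1,6)(W), (0,6)(W), (4,1)(W) — all W, so L
(4,7): →(1,7)(W), (0,7)(W), (4,2)(W) — all W, so L
(5,5): →(2,5)(W), (1,5)(W), (5,0)(W) — all W, so L
(5,6): →(2,6)(W), (1,6)(W), (5,1)(W) — all W, so L
(5,7): →(2,7)(W), (1,7)(W), (5,2)(W) — all W, so L
Every other cell has at least one move into one of the L cells above, so it is W.
(3,7): one of the L cells justified above, so L
(3,4): the move to (0,4) reaches an L cell, so W
(5,5): one of the L cells justified above, so L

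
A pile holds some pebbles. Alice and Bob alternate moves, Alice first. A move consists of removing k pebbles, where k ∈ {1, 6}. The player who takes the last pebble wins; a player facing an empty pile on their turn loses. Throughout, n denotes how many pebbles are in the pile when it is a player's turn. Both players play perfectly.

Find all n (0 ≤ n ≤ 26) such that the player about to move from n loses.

0, 2, 4, 7, 9, 11, 14, 16, 18, 21, 23, 25

Use the standard recursion: the mover loses at a terminal position; elsewhere, the mover wins exactly when some move hands the opponent an L position.
n=0: no move → L
n=1: W (go to 0, an L position)
n=2: L (sole option 1(W) is W)
n=3: W (go to 2, an L position)
n=4: L (sole option 3(W) is W)
n=5: W (go to 4, an L position)
n=6: W (go to 0, an L position)
n=7: L (options 6(W), 1(W) are all W)
n=8: W (go to 7, an L position)
n=9: L (options 8(W), 3(W) are all W)
n=10: W (go to 9, an L position)
n=11: L (options 10(W), 5(W) are all W)
n=12: W (go to 11, an L position)
n=13: W (go to 7, an L position)
n=14: L (options 13(W), 8(W) are all W)
n=15: W (go to 14, an L position)
n=16: L (options 15(W), 10(W) are all W)
n=17: W (go to 16, an L position)
n=18: L (options 17(W), 12(W) are all W)
n=19: W (go to 18, an L position)
n=20: W (go to 14, an L position)
n=21: L (options 20(W), 15(W) are all W)
n=22: W (go to 21, an L position)
n=23: L (options 22(W), 17(W) are all W)
n=24: W (go to 23, an L position)
n=25: L (options 24(W), 19(W) are all W)
n=26: W (go to 25, an L position)
Reading off the rows marked L gives the requested list; there are 12 such values of n.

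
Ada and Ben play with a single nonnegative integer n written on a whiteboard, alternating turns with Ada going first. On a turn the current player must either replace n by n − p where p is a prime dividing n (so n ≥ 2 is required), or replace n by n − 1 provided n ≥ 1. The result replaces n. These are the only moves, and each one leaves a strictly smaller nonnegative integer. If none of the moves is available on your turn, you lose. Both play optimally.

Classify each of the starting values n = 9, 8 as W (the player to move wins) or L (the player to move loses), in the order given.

Positions with no move are L. A position that does have a move is losing for the player to move precisely when every available move leads to a winning position for the opponent. Fill in the labels:
n=0: no move → L
n=1: can move to 0, which is L ⇒ W
n=2: can move to 0, which is L ⇒ W
n=3: can move to 0, which is L ⇒ W
n=4: moves to 2(W), 3(W); every one is W ⇒ L
n=5: can move to 0, which is L ⇒ W
n=6: can move to 4, which is L ⇒ W
n=7: can move to 0, which is L ⇒ W
n=8: moves to 6(W), 7(W); every one is W ⇒ L
n=9: can move to 8, which is L ⇒ W

9: W, 8: L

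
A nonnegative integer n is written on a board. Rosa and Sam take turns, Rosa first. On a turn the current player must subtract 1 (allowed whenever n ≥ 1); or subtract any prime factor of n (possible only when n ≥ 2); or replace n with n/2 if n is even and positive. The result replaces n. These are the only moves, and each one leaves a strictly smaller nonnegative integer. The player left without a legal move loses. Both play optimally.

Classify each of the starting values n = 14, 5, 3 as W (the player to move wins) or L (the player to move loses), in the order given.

14: L, 5: W, 3: W

Positions with no move are L. A position that does have a move is losing for the player to move precisely when every available move leads to a winning position for the opponent. Fill in the labels:
n=0: no move → L
n=1: can move to 0, which is L ⇒ W
n=2: can move to 0, which is L ⇒ W
n=3: can move to 0, which is L ⇒ W
n=4: moves to 2(W), 3(W); every one is W ⇒ L
n=5: can move to 0, which is L ⇒ W
n=6: can move to 4, which is L ⇒ W
n=7: can move to 0, which is L ⇒ W
n=8: can move to 4, which is L ⇒ W
n=9: moves to 6(W), 8(W); every one is W ⇒ L
n=10: can move to 9, which is L ⇒ W
n=11: can move to 0, which is L ⇒ W
n=12: can move to 9, which is L ⇒ W
n=13: can move to 0, which is L ⇒ W
n=14: moves to 7(W), 12(W), 13(W); every one is W ⇒ L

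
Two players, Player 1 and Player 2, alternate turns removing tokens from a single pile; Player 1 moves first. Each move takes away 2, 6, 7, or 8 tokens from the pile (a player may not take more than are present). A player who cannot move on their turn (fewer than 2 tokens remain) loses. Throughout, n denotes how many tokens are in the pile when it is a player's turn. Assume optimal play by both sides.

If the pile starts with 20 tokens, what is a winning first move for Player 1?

Remove 2, leaving 18.

Build the W/L table. Terminal = L. A non-terminal position is W if it has a move to some L; otherwise it is L.
n=0: no move → L
n=1: no move → L
n=2: reaches L-position 0 → W
n=3: reaches L-position 1 → W
n=4: only reaches 2(W), which is W → L
n=5: only reaches 3(W), which is W → L
n=6: reaches L-position 4 → W
n=7: reaches L-position 5 → W
n=8: reaches L-position 1 → W
n=9: reaches L-position 1 → W
n=10: reaches L-position 4 → W
n=11: reaches L-position 5 → W
n=12: reaches L-position 5 → W
n=13: reaches L-position 5 → W
n=14: only reaches 12(W), 8(W), 7(W), 6(W), all W → L
n=15: only reaches 13(W), 9(W), 8(W), 7(W), all W → L
n=16: reaches L-position 14 → W
n=17: reaches L-position 15 → W
n=18: only reaches 16(W), 12(W), 11(W), 10(W), all W → L
n=19: only reaches 17(W), 13(W), 12(W), 11(W), all W → L
n=20: reaches L-position 18 → W
From 20, the L positions reachable in one move are: 18, 14. Any move reaching one of these is winning.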